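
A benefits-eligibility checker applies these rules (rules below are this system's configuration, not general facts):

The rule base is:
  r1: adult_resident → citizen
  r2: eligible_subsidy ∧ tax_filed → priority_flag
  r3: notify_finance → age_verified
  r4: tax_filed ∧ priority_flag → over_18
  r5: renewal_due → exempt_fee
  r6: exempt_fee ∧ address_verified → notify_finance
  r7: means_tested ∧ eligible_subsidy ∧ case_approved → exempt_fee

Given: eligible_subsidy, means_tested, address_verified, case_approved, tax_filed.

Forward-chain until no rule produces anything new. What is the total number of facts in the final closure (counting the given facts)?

Round 1: r2 [eligible_subsidy ∧ tax_filed → priority_flag]; r7 [means_tested ∧ eligible_subsidy ∧ case_approved → exempt_fee]. Adds priority_flag, exempt_fee.
Round 2: r4 [tax_filed ∧ priority_flag → over_18]; r6 [exempt_fee ∧ address_verified → notify_finance]. Adds over_18, notify_finance.
Round 3: r3 [notify_finance → age_verified]. Adds age_verified.
Closure: {address_verified, age_verified, case_approved, eligible_subsidy, exempt_fee, means_tested, notify_finance, over_18, priority_flag, tax_filed} — 10 facts.

10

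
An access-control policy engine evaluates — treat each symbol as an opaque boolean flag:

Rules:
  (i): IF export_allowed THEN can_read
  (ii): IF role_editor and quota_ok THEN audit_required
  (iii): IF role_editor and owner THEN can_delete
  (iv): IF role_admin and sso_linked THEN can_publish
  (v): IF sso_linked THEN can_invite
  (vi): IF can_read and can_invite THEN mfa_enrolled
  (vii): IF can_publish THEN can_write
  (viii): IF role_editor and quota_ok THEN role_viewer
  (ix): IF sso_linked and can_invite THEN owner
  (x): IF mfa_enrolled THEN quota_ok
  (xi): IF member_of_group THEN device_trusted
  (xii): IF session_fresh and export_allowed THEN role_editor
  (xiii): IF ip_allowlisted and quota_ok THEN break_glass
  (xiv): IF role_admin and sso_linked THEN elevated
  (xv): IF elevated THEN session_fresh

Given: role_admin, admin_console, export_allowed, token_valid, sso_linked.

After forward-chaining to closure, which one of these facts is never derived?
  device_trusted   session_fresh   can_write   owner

device_trusted

Round 1 — (i), (iv), (v), (xiv), derive can_read, can_publish, can_invite, elevated.
Round 2 — (vi), (vii), (ix), (xv), derive mfa_enrolled, can_write, owner, session_fresh.
Round 3 — (x), (xii), derive quota_ok, role_editor.
Round 4 — (ii), (iii), (viii), derive audit_required, can_delete, role_viewer.
Derived: session_fresh (round 2), owner (round 2), can_write (round 2). device_trusted never appears in any round.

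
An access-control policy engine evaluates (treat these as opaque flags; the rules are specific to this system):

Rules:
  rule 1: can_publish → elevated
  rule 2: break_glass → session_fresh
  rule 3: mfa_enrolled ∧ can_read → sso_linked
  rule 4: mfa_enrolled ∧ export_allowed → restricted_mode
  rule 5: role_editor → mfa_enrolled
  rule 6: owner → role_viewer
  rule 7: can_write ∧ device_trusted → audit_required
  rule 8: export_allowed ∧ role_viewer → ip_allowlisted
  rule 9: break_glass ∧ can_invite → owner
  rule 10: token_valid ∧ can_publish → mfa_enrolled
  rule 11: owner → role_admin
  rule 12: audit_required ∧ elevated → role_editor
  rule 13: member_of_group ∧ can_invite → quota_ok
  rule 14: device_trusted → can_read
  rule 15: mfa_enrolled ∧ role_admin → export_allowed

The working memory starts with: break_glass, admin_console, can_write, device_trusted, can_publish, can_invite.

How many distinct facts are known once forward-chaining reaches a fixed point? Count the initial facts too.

Round 1: rule 1 [can_publish → elevated]; rule 2 [break_glass → session_fresh]; rule 7 [can_write ∧ device_trusted → audit_required]; rule 9 [break_glass ∧ can_invite → owner]; rule 14 [device_trusted → can_read]. New: elevated, session_fresh, audit_required, owner, can_read.
Round 2: rule 6 [owner → role_viewer]; rule 11 [owner → role_admin]; rule 12 [audit_required ∧ elevated → role_editor]. New: role_viewer, role_admin, role_editor.
Round 3: rule 5 [role_editor → mfa_enrolled]. New: mfa_enrolled.
Round 4: rule 3 [mfa_enrolled ∧ can_read → sso_linked]; rule 15 [mfa_enrolled ∧ role_admin → export_allowed]. New: sso_linked, export_allowed.
Round 5: rule 4 [mfa_enrolled ∧ export_allowed → restricted_mode]; rule 8 [export_allowed ∧ role_viewer → ip_allowlisted]. New: restricted_mode, ip_allowlisted.
Closure: {admin_console, audit_required, break_glass, can_invite, can_publish, can_read, can_write, device_trusted, elevated, export_allowed, ip_allowlisted, mfa_enrolled, owner, restricted_mode, role_admin, role_editor, role_viewer, session_fresh, sso_linked} — 19 facts.

19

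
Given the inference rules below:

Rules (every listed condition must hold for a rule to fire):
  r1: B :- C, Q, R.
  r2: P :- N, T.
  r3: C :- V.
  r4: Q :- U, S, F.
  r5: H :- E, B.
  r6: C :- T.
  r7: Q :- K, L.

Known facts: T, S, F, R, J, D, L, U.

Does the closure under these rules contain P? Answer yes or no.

Round 1: r4 [Q :- U, S, F.]; r6 [C :- T.]. Adds Q, C.
Round 2: r1 [B :- C, Q, R.]. Adds B.
Fixed point reached. P is concluded only by r2; r2 needs N (never derived).

no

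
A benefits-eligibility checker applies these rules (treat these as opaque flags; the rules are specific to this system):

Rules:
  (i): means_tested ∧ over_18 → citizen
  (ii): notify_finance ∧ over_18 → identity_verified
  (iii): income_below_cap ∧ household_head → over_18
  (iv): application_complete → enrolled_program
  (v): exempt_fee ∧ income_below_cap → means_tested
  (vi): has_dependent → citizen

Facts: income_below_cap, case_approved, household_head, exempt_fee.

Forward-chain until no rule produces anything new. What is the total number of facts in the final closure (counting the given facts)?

Round 1 fires (iii), (v), giving over_18, means_tested.
Round 2 fires (i), giving citizen.
Closure: {case_approved, citizen, exempt_fee, household_head, income_below_cap, means_tested, over_18} — 7 facts.

7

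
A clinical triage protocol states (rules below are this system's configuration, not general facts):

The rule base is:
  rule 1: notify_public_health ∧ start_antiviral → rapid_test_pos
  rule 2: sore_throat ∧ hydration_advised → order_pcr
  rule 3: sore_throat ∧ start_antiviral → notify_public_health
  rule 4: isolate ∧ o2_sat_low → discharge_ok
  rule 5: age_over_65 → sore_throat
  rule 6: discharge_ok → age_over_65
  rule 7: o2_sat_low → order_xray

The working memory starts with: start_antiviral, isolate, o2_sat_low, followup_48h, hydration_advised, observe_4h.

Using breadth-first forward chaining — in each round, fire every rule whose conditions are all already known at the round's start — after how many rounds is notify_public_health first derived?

Round 1: rule 4 [isolate ∧ o2_sat_low → discharge_ok]; rule 7 [o2_sat_low → order_xray]. Adds discharge_ok, order_xray.
Round 2: rule 6 [discharge_ok → age_over_65]. Adds age_over_65.
Round 3: rule 5 [age_over_65 → sore_throat]. Adds sore_throat.
Round 4: rule 2 [sore_throat ∧ hydration_advised → order_pcr]; rule 3 [sore_throat ∧ start_antiviral → notify_public_health]. Adds order_pcr, notify_public_health.
notify_public_health first appears in round 4.

4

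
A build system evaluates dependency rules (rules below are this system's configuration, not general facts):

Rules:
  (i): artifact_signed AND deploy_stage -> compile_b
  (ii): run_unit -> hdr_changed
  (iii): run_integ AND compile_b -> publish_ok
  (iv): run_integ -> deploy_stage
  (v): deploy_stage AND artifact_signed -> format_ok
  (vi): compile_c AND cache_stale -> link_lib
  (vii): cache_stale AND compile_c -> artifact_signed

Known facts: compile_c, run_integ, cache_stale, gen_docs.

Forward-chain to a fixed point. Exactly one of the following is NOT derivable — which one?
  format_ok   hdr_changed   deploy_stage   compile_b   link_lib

Round 1: (iv) [run_integ -> deploy_stage]; (vi) [compile_c AND cache_stale -> link_lib]; (vii) [cache_stale AND compile_c -> artifact_signed]. Adds deploy_stage, link_lib, artifact_signed.
Round 2: (i) [artifact_signed AND deploy_stage -> compile_b]; (v) [deploy_stage AND artifact_signed -> format_ok]. Adds compile_b, format_ok.
Round 3: (iii) [run_integ AND compile_b -> publish_ok]. Adds publish_ok.
Derived: deploy_stage (round 1), link_lib (round 1), format_ok (round 2), compile_b (round 2). hdr_changed never appears in any round.

hdr_changed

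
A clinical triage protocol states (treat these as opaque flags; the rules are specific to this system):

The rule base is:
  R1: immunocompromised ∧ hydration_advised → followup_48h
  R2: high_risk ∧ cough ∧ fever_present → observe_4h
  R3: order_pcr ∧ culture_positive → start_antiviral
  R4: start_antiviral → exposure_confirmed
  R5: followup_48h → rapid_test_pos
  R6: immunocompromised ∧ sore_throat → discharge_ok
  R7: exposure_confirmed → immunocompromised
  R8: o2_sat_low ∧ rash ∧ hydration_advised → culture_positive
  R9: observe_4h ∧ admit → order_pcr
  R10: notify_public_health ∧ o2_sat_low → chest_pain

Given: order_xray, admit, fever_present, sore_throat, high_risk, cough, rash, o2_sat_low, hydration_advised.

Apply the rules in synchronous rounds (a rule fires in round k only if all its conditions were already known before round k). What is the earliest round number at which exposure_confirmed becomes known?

Round 1: R2 [high_risk ∧ cough ∧ fever_present → observe_4h]; R8 [o2_sat_low ∧ rash ∧ hydration_advised → culture_positive]. Adds observe_4h, culture_positive.
Round 2: R9 [observe_4h ∧ admit → order_pcr]. Adds order_pcr.
Round 3: R3 [order_pcr ∧ culture_positive → start_antiviral]. Adds start_antiviral.
Round 4: R4 [start_antiviral → exposure_confirmed]. Adds exposure_confirmed.
exposure_confirmed first appears in round 4.

4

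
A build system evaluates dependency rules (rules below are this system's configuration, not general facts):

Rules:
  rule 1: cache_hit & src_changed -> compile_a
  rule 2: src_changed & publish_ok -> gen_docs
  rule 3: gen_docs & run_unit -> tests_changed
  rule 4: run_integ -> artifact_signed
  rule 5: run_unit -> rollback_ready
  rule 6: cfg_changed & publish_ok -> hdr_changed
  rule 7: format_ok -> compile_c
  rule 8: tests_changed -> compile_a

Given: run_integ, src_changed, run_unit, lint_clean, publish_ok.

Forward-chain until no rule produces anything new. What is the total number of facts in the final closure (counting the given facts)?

10

[1] rule 2 [src_changed & publish_ok -> gen_docs]; rule 4 [run_integ -> artifact_signed]; rule 5 [run_unit -> rollback_ready]. ⇒ new: gen_docs, artifact_signed, rollback_ready.
[2] rule 3 [gen_docs & run_unit -> tests_changed]. ⇒ new: tests_changed.
[3] rule 8 [tests_changed -> compile_a]. ⇒ new: compile_a.
Closure: {artifact_signed, compile_a, gen_docs, lint_clean, publish_ok, rollback_ready, run_integ, run_unit, src_changed, tests_changed} — 10 facts.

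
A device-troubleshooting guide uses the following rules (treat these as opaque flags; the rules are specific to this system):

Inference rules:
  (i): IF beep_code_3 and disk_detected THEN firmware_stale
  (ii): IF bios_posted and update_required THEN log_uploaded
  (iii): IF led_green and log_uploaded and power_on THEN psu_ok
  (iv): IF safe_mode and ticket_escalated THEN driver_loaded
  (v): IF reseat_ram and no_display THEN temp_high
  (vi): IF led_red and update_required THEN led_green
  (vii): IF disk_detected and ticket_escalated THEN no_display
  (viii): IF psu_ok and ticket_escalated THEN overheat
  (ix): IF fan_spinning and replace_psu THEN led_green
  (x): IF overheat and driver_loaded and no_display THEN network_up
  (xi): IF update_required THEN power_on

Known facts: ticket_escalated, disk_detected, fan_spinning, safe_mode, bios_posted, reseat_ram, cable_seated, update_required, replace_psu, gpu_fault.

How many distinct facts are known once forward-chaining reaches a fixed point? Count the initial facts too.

Round 1: (ii) [IF bios_posted and update_required THEN log_uploaded]; (iv) [IF safe_mode and ticket_escalated THEN driver_loaded]; (vii) [IF disk_detected and ticket_escalated THEN no_display]; (ix) [IF fan_spinning and replace_psu THEN led_green]; (xi) [IF update_required THEN power_on]. Adds log_uploaded, driver_loaded, no_display, led_green, power_on.
Round 2: (iii) [IF led_green and log_uploaded and power_on THEN psu_ok]; (v) [IF reseat_ram and no_display THEN temp_high]. Adds psu_ok, temp_high.
Round 3: (viii) [IF psu_ok and ticket_escalated THEN overheat]. Adds overheat.
Round 4: (x) [IF overheat and driver_loaded and no_display THEN network_up]. Adds network_up.
Closure: {bios_posted, cable_seated, disk_detected, driver_loaded, fan_spinning, gpu_fault, led_green, log_uploaded, network_up, no_display, overheat, power_on, psu_ok, replace_psu, reseat_ram, safe_mode, temp_high, ticket_escalated, update_required} — 19 facts.

19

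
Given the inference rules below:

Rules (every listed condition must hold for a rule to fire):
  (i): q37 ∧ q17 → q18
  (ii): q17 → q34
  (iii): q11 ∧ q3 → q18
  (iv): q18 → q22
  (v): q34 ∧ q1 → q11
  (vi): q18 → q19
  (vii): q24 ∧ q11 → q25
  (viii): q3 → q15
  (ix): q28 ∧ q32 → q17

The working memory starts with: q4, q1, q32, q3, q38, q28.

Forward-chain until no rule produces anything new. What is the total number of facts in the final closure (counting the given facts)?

[1] (viii) [q3 → q15]; (ix) [q28 ∧ q32 → q17]. ⇒ new: q15, q17.
[2] (ii) [q17 → q34]. ⇒ new: q34.
[3] (v) [q34 ∧ q1 → q11]. ⇒ new: q11.
[4] (iii) [q11 ∧ q3 → q18]. ⇒ new: q18.
[5] (iv) [q18 → q22]; (vi) [q18 → q19]. ⇒ new: q22, q19.
Closure: {q1, q11, q15, q17, q18, q19, q22, q28, q3, q32, q34, q38, q4} — 13 facts.

13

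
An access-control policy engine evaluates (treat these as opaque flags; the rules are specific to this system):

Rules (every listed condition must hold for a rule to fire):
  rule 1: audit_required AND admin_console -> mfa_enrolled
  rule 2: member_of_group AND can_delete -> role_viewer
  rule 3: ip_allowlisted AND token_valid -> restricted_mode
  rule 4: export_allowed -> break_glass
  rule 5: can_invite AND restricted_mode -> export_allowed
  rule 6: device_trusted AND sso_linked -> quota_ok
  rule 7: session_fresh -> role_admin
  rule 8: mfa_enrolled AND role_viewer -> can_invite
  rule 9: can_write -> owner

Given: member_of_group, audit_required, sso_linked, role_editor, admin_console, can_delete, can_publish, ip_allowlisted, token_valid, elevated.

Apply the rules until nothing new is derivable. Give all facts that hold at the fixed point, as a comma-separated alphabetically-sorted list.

Round 1: rule 1 [audit_required AND admin_console -> mfa_enrolled]; rule 2 [member_of_group AND can_delete -> role_viewer]; rule 3 [ip_allowlisted AND token_valid -> restricted_mode]. New: mfa_enrolled, role_viewer, restricted_mode.
Round 2: rule 8 [mfa_enrolled AND role_viewer -> can_invite]. New: can_invite.
Round 3: rule 5 [can_invite AND restricted_mode -> export_allowed]. New: export_allowed.
Round 4: rule 4 [export_allowed -> break_glass]. New: break_glass.

admin_console, audit_required, break_glass, can_delete, can_invite, can_publish, elevated, export_allowed, ip_allowlisted, member_of_group, mfa_enrolled, restricted_mode, role_editor, role_viewer, sso_linked, token_valid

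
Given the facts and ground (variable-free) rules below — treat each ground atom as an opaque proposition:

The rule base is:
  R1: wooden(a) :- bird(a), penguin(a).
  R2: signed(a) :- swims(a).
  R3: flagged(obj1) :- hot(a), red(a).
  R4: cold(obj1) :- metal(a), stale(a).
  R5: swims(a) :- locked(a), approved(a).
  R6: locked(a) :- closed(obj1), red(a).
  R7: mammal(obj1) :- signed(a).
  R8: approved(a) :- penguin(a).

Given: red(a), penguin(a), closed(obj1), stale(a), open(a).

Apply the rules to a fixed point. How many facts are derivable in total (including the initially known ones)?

Round 1: R6 [locked(a) :- closed(obj1), red(a).]; R8 [approved(a) :- penguin(a).]. New: locked(a), approved(a).
Round 2: R5 [swims(a) :- locked(a), approved(a).]. New: swims(a).
Round 3: R2 [signed(a) :- swims(a).]. New: signed(a).
Round 4: R7 [mammal(obj1) :- signed(a).]. New: mammal(obj1).
Closure: {approved(a), closed(obj1), locked(a), mammal(obj1), open(a), penguin(a), red(a), signed(a), stale(a), swims(a)} — 10 facts.

10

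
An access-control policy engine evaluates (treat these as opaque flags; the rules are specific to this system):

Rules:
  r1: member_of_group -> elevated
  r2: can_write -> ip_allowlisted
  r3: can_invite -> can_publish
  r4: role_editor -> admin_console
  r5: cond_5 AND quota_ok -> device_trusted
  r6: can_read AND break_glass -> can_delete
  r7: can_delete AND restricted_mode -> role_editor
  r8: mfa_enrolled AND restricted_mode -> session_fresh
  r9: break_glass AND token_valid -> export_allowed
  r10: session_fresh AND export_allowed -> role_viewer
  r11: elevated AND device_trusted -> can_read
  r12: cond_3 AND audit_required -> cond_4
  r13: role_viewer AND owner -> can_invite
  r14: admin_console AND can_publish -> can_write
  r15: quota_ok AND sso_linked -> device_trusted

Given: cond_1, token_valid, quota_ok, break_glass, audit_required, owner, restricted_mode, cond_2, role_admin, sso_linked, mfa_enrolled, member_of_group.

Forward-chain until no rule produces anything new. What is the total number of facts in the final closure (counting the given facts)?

25

Round 1: r1 [member_of_group -> elevated]; r8 [mfa_enrolled AND restricted_mode -> session_fresh]; r9 [break_glass AND token_valid -> export_allowed]; r15 [quota_ok AND sso_linked -> device_trusted]. Adds elevated, session_fresh, export_allowed, device_trusted.
Round 2: r10 [session_fresh AND export_allowed -> role_viewer]; r11 [elevated AND device_trusted -> can_read]. Adds role_viewer, can_read.
Round 3: r6 [can_read AND break_glass -> can_delete]; r13 [role_viewer AND owner -> can_invite]. Adds can_delete, can_invite.
Round 4: r3 [can_invite -> can_publish]; r7 [can_delete AND restricted_mode -> role_editor]. Adds can_publish, role_editor.
Round 5: r4 [role_editor -> admin_console]. Adds admin_console.
Round 6: r14 [admin_console AND can_publish -> can_write]. Adds can_write.
Round 7: r2 [can_write -> ip_allowlisted]. Adds ip_allowlisted.
Closure: {admin_console, audit_required, break_glass, can_delete, can_invite, can_publish, can_read, can_write, cond_1, cond_2, device_trusted, elevated, export_allowed, ip_allowlisted, member_of_group, mfa_enrolled, owner, quota_ok, restricted_mode, role_admin, role_editor, role_viewer, session_fresh, sso_linked, token_valid} — 25 facts.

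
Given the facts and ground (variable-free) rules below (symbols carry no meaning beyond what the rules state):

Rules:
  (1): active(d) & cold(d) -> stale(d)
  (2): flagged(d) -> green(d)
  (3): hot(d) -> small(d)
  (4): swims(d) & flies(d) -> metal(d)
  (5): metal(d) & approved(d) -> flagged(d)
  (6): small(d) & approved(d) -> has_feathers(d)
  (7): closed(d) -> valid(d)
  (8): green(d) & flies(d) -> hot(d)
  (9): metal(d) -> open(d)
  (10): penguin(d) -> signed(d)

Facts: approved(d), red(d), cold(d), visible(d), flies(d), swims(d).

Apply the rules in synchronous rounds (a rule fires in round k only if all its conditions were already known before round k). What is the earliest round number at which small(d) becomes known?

5

Round 1 — (4), derive metal(d).
Round 2 — (5), (9), derive flagged(d), open(d).
Round 3 — (2), derive green(d).
Round 4 — (8), derive hot(d).
Round 5 — (3), derive small(d).
small(d) first appears in round 5.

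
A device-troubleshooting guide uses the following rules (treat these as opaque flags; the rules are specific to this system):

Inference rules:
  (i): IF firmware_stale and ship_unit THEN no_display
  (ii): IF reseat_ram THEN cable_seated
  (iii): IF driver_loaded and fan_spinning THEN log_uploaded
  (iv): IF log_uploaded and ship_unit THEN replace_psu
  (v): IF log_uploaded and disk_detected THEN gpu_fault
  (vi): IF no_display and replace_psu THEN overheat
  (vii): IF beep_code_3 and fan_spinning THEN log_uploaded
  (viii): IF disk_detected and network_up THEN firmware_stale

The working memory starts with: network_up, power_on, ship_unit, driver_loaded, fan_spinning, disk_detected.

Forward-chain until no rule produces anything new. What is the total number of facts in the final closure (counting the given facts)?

Round 1 — (iii), (viii), derive log_uploaded, firmware_stale.
Round 2 — (i), (iv), (v), derive no_display, replace_psu, gpu_fault.
Round 3 — (vi), derive overheat.
Closure: {disk_detected, driver_loaded, fan_spinning, firmware_stale, gpu_fault, log_uploaded, network_up, no_display, overheat, power_on, replace_psu, ship_unit} — 12 facts.

12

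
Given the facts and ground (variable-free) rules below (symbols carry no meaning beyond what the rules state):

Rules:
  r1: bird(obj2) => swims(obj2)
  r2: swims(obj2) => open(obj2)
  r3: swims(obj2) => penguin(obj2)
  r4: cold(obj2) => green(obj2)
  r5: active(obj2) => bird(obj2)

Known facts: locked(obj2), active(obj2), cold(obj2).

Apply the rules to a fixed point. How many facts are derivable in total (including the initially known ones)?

8

Round 1: r4 [cold(obj2) => green(obj2)]; r5 [active(obj2) => bird(obj2)]. New: green(obj2), bird(obj2).
Round 2: r1 [bird(obj2) => swims(obj2)]. New: swims(obj2).
Round 3: r2 [swims(obj2) => open(obj2)]; r3 [swims(obj2) => penguin(obj2)]. New: open(obj2), penguin(obj2).
Closure: {active(obj2), bird(obj2), cold(obj2), green(obj2), locked(obj2), open(obj2), penguin(obj2), swims(obj2)} — 8 facts.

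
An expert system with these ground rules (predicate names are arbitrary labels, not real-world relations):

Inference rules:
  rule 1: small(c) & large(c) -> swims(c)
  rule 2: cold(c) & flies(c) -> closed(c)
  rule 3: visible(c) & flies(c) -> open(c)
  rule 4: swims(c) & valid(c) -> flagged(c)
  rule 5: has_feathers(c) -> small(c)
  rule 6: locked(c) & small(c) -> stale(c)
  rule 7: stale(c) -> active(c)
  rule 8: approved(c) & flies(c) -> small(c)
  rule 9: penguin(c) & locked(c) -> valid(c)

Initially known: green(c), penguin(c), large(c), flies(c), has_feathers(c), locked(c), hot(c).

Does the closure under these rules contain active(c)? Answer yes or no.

yes

[1] rule 5 [has_feathers(c) -> small(c)]; rule 9 [penguin(c) & locked(c) -> valid(c)]. ⇒ new: small(c), valid(c).
[2] rule 1 [small(c) & large(c) -> swims(c)]; rule 6 [locked(c) & small(c) -> stale(c)]. ⇒ new: swims(c), stale(c).
[3] rule 4 [swims(c) & valid(c) -> flagged(c)]; rule 7 [stale(c) -> active(c)]. ⇒ new: flagged(c), active(c).
active(c) appears in round 3, so it is derivable.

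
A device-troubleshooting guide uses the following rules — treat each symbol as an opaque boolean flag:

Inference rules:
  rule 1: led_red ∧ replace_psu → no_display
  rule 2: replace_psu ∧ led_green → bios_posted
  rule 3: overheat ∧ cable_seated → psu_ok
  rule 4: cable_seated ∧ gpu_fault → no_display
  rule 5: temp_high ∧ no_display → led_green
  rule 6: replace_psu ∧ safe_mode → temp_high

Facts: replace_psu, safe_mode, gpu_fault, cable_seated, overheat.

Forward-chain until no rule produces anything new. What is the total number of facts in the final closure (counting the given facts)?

Round 1 — rule 3, rule 4, rule 6, derive psu_ok, no_display, temp_high.
Round 2 — rule 5, derive led_green.
Round 3 — rule 2, derive bios_posted.
Closure: {bios_posted, cable_seated, gpu_fault, led_green, no_display, overheat, psu_ok, replace_psu, safe_mode, temp_high} — 10 facts.

10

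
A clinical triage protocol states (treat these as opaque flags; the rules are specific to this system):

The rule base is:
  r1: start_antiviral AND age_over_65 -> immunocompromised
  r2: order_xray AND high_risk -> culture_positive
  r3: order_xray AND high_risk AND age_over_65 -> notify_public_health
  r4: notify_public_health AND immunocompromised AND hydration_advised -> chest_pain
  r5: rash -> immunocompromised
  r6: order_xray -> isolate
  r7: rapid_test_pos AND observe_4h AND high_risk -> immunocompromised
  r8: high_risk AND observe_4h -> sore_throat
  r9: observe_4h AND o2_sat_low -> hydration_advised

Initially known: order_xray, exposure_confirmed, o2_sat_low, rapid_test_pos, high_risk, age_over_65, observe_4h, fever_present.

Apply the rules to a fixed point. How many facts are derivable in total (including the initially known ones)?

Round 1: r2 [order_xray AND high_risk -> culture_positive]; r3 [order_xray AND high_risk AND age_over_65 -> notify_public_health]; r6 [order_xray -> isolate]; r7 [rapid_test_pos AND observe_4h AND high_risk -> immunocompromised]; r8 [high_risk AND observe_4h -> sore_throat]; r9 [observe_4h AND o2_sat_low -> hydration_advised]. New: culture_positive, notify_public_health, isolate, immunocompromised, sore_throat, hydration_advised.
Round 2: r4 [notify_public_health AND immunocompromised AND hydration_advised -> chest_pain]. New: chest_pain.
Closure: {age_over_65, chest_pain, culture_positive, exposure_confirmed, fever_present, high_risk, hydration_advised, immunocompromised, isolate, notify_public_health, o2_sat_low, observe_4h, order_xray, rapid_test_pos, sore_throat} — 15 facts.

15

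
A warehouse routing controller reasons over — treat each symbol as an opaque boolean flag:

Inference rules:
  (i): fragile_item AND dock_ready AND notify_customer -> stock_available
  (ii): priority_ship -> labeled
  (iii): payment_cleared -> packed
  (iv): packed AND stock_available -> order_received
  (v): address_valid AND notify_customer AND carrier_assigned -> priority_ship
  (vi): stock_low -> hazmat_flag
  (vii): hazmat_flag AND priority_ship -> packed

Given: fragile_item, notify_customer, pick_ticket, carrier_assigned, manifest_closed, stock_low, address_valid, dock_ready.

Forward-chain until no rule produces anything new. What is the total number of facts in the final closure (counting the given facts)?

Round 1: (i) [fragile_item AND dock_ready AND notify_customer -> stock_available]; (v) [address_valid AND notify_customer AND carrier_assigned -> priority_ship]; (vi) [stock_low -> hazmat_flag]. New: stock_available, priority_ship, hazmat_flag.
Round 2: (ii) [priority_ship -> labeled]; (vii) [hazmat_flag AND priority_ship -> packed]. New: labeled, packed.
Round 3: (iv) [packed AND stock_available -> order_received]. New: order_received.
Closure: {address_valid, carrier_assigned, dock_ready, fragile_item, hazmat_flag, labeled, manifest_closed, notify_customer, order_received, packed, pick_ticket, priority_ship, stock_available, stock_low} — 14 facts.

14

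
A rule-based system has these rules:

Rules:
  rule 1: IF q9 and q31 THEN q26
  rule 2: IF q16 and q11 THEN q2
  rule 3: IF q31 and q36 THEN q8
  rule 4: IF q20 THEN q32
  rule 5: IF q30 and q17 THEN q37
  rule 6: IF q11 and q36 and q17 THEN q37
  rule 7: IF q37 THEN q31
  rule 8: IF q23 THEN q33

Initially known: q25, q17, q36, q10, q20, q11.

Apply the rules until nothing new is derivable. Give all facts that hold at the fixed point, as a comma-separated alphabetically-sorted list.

q10, q11, q17, q20, q25, q31, q32, q36, q37, q8

[1] rule 4 [IF q20 THEN q32]; rule 6 [IF q11 and q36 and q17 THEN q37]. ⇒ new: q32, q37.
[2] rule 7 [IF q37 THEN q31]. ⇒ new: q31.
[3] rule 3 [IF q31 and q36 THEN q8]. ⇒ new: q8.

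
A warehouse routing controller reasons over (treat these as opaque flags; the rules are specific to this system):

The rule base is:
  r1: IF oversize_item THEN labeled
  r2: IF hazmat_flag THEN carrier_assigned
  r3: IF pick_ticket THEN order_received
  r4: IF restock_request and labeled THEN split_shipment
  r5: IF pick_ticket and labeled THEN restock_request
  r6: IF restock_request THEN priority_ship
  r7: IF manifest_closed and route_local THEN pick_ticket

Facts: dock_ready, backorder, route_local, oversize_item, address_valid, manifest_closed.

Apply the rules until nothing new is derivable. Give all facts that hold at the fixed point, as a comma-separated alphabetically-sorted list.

Round 1 — r1, r7, derive labeled, pick_ticket.
Round 2 — r3, r5, derive order_received, restock_request.
Round 3 — r4, r6, derive split_shipment, priority_ship.

address_valid, backorder, dock_ready, labeled, manifest_closed, order_received, oversize_item, pick_ticket, priority_ship, restock_request, route_local, split_shipment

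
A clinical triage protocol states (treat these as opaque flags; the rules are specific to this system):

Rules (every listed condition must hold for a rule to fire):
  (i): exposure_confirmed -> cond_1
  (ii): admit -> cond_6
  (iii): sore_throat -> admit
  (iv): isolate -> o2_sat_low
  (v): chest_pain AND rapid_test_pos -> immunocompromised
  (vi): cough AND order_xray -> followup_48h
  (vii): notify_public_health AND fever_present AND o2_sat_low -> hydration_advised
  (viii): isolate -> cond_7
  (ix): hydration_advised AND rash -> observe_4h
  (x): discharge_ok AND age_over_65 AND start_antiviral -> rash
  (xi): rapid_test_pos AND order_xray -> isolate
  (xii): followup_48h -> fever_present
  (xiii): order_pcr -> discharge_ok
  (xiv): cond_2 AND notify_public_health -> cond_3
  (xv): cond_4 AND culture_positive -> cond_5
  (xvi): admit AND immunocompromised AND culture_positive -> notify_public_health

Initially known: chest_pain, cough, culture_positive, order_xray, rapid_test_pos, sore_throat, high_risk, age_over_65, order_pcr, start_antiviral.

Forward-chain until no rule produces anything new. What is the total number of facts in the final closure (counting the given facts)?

Round 1: (iii) [sore_throat -> admit]; (v) [chest_pain AND rapid_test_pos -> immunocompromised]; (vi) [cough AND order_xray -> followup_48h]; (xi) [rapid_test_pos AND order_xray -> isolate]; (xiii) [order_pcr -> discharge_ok]. Adds admit, immunocompromised, followup_48h, isolate, discharge_ok.
Round 2: (ii) [admit -> cond_6]; (iv) [isolate -> o2_sat_low]; (viii) [isolate -> cond_7]; (x) [discharge_ok AND age_over_65 AND start_antiviral -> rash]; (xii) [followup_48h -> fever_present]; (xvi) [admit AND immunocompromised AND culture_positive -> notify_public_health]. Adds cond_6, o2_sat_low, cond_7, rash, fever_present, notify_public_health.
Round 3: (vii) [notify_public_health AND fever_present AND o2_sat_low -> hydration_advised]. Adds hydration_advised.
Round 4: (ix) [hydration_advised AND rash -> observe_4h]. Adds observe_4h.
Closure: {admit, age_over_65, chest_pain, cond_6, cond_7, cough, culture_positive, discharge_ok, fever_present, followup_48h, high_risk, hydration_advised, immunocompromised, isolate, notify_public_health, o2_sat_low, observe_4h, order_pcr, order_xray, rapid_test_pos, rash, sore_throat, start_antiviral} — 23 facts.

23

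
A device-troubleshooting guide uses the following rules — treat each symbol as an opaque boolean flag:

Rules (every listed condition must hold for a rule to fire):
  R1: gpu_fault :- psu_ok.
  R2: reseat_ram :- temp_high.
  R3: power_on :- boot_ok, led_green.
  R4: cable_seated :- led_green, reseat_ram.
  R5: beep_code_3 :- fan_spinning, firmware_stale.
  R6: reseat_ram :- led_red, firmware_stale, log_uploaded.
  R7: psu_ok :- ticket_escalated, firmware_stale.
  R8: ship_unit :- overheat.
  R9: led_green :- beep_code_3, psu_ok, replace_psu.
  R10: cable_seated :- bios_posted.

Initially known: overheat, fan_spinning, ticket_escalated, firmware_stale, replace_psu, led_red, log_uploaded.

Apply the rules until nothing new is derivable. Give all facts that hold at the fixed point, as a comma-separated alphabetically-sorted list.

beep_code_3, cable_seated, fan_spinning, firmware_stale, gpu_fault, led_green, led_red, log_uploaded, overheat, psu_ok, replace_psu, reseat_ram, ship_unit, ticket_escalated

Round 1 fires R5, R6, R7, R8, giving beep_code_3, reseat_ram, psu_ok, ship_unit.
Round 2 fires R1, R9, giving gpu_fault, led_green.
Round 3 fires R4, giving cable_seated.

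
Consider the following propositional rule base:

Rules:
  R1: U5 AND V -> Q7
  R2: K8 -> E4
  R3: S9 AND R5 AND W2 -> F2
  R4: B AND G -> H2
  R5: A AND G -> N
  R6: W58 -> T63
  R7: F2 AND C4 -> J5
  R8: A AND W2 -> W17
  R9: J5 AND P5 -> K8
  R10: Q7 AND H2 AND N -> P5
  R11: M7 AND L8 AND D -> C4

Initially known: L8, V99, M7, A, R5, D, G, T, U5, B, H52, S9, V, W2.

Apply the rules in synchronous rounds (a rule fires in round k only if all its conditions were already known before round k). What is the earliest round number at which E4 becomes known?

4

Round 1 fires R1, R3, R4, R5, R8, R11, giving Q7, F2, H2, N, W17, C4.
Round 2 fires R7, R10, giving J5, P5.
Round 3 fires R9, giving K8.
Round 4 fires R2, giving E4.
E4 first appears in round 4.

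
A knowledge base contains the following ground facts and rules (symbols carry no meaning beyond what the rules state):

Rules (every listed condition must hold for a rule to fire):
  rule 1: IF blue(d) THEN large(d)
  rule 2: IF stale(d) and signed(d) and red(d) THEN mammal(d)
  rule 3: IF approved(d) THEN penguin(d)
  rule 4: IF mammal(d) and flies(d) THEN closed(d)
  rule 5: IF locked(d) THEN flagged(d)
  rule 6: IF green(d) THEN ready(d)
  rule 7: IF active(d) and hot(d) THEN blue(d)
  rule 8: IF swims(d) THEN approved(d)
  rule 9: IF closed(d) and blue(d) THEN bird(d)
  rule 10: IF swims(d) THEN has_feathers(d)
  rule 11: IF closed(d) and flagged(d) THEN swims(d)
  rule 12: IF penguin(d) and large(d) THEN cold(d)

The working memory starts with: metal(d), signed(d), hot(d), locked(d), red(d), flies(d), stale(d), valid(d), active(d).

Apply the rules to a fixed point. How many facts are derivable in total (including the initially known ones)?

20

Round 1: rule 2 [IF stale(d) and signed(d) and red(d) THEN mammal(d)]; rule 5 [IF locked(d) THEN flagged(d)]; rule 7 [IF active(d) and hot(d) THEN blue(d)]. Adds mammal(d), flagged(d), blue(d).
Round 2: rule 1 [IF blue(d) THEN large(d)]; rule 4 [IF mammal(d) and flies(d) THEN closed(d)]. Adds large(d), closed(d).
Round 3: rule 9 [IF closed(d) and blue(d) THEN bird(d)]; rule 11 [IF closed(d) and flagged(d) THEN swims(d)]. Adds bird(d), swims(d).
Round 4: rule 8 [IF swims(d) THEN approved(d)]; rule 10 [IF swims(d) THEN has_feathers(d)]. Adds approved(d), has_feathers(d).
Round 5: rule 3 [IF approved(d) THEN penguin(d)]. Adds penguin(d).
Round 6: rule 12 [IF penguin(d) and large(d) THEN cold(d)]. Adds cold(d).
Closure: {active(d), approved(d), bird(d), blue(d), closed(d), cold(d), flagged(d), flies(d), has_feathers(d), hot(d), large(d), locked(d), mammal(d), metal(d), penguin(d), red(d), signed(d), stale(d), swims(d), valid(d)} — 20 facts.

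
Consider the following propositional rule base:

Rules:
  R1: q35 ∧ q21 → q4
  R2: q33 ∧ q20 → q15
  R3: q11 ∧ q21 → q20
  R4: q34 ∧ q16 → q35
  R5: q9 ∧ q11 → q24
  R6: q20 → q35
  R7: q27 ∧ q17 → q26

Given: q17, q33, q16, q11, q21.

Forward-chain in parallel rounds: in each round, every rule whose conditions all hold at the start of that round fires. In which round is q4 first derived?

Round 1 fires R3, giving q20.
Round 2 fires R2, R6, giving q15, q35.
Round 3 fires R1, giving q4.
q4 first appears in round 3.

3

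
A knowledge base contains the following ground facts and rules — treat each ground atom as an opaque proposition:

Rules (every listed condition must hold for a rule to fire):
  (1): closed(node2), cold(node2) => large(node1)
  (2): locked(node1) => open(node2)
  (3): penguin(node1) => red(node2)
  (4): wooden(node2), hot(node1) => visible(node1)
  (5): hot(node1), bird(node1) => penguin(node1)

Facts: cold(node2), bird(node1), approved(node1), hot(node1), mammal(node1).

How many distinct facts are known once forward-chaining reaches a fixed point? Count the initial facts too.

7

Round 1 — (5), derive penguin(node1).
Round 2 — (3), derive red(node2).
Closure: {approved(node1), bird(node1), cold(node2), hot(node1), mammal(node1), penguin(node1), red(node2)} — 7 facts.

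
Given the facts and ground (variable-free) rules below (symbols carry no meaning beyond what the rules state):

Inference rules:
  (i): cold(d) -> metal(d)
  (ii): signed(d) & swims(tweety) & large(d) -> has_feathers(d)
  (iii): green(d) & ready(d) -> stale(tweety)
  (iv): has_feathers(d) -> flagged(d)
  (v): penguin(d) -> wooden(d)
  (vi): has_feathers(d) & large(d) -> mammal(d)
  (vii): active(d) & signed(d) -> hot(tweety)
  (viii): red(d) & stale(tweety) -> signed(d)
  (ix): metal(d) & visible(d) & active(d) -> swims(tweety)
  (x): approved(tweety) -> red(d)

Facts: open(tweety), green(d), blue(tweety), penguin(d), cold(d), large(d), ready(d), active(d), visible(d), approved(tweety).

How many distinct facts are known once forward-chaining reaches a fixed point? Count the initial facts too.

20

Round 1 — (i), (iii), (v), (x), derive metal(d), stale(tweety), wooden(d), red(d).
Round 2 — (viii), (ix), derive signed(d), swims(tweety).
Round 3 — (ii), (vii), derive has_feathers(d), hot(tweety).
Round 4 — (iv), (vi), derive flagged(d), mammal(d).
Closure: {active(d), approved(tweety), blue(tweety), cold(d), flagged(d), green(d), has_feathers(d), hot(tweety), large(d), mammal(d), metal(d), open(tweety), penguin(d), ready(d), red(d), signed(d), stale(tweety), swims(tweety), visible(d), wooden(d)} — 20 facts.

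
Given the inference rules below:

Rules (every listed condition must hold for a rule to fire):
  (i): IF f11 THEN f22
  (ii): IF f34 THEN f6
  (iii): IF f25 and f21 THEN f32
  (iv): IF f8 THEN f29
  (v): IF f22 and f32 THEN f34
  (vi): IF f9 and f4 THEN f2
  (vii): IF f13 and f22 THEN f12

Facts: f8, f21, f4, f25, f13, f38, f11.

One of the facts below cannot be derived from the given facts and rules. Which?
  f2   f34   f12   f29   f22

f2

Round 1: (i) [IF f11 THEN f22]; (iii) [IF f25 and f21 THEN f32]; (iv) [IF f8 THEN f29]. New: f22, f32, f29.
Round 2: (v) [IF f22 and f32 THEN f34]; (vii) [IF f13 and f22 THEN f12]. New: f34, f12.
Round 3: (ii) [IF f34 THEN f6]. New: f6.
Derived: f12 (round 2), f29 (round 1), f22 (round 1), f34 (round 2). f2 never appears in any round.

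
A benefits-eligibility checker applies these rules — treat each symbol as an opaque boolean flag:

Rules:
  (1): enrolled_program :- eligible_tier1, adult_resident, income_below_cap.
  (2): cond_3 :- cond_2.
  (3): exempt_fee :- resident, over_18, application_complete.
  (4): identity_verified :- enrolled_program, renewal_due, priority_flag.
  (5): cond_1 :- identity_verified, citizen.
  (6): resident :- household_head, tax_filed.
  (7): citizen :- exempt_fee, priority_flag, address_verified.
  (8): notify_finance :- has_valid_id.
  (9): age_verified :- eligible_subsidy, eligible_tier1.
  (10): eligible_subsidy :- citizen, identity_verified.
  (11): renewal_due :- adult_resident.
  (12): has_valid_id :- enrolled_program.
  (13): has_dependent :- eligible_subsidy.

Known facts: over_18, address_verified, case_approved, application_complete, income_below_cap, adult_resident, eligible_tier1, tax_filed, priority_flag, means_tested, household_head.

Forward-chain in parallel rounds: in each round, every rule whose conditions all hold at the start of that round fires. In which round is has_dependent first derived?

[1] (1) [enrolled_program :- eligible_tier1, adult_resident, income_below_cap.]; (6) [resident :- household_head, tax_filed.]; (11) [renewal_due :- adult_resident.]. ⇒ new: enrolled_program, resident, renewal_due.
[2] (3) [exempt_fee :- resident, over_18, application_complete.]; (4) [identity_verified :- enrolled_program, renewal_due, priority_flag.]; (12) [has_valid_id :- enrolled_program.]. ⇒ new: exempt_fee, identity_verified, has_valid_id.
[3] (7) [citizen :- exempt_fee, priority_flag, address_verified.]; (8) [notify_finance :- has_valid_id.]. ⇒ new: citizen, notify_finance.
[4] (5) [cond_1 :- identity_verified, citizen.]; (10) [eligible_subsidy :- citizen, identity_verified.]. ⇒ new: cond_1, eligible_subsidy.
[5] (9) [age_verified :- eligible_subsidy, eligible_tier1.]; (13) [has_dependent :- eligible_subsidy.]. ⇒ new: age_verified, has_dependent.
has_dependent first appears in round 5.

5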